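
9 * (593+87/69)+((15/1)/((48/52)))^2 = 5612.41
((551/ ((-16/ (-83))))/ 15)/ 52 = 45733/ 12480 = 3.66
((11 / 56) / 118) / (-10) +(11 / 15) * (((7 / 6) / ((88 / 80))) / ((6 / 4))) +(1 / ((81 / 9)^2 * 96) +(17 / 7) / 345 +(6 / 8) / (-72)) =190238537 / 369321120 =0.52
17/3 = 5.67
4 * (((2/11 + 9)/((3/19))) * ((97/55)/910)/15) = 372286/12387375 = 0.03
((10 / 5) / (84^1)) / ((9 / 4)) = 2 / 189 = 0.01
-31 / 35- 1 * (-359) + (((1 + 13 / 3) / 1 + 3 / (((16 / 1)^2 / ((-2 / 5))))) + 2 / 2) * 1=4898113 / 13440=364.44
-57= -57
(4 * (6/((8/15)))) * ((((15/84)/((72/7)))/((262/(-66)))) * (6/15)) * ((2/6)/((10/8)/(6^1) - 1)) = 165/4978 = 0.03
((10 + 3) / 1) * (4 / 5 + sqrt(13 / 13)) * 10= 234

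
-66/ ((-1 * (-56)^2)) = 33/ 1568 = 0.02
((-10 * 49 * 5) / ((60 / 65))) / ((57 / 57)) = -15925 / 6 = -2654.17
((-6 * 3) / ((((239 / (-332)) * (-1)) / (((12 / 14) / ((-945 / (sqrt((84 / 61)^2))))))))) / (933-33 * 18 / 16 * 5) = 42496 / 1016958145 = 0.00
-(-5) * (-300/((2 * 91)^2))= -375/8281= -0.05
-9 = -9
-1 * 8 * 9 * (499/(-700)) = 8982/175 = 51.33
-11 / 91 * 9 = -99 / 91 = -1.09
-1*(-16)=16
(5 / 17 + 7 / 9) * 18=328 / 17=19.29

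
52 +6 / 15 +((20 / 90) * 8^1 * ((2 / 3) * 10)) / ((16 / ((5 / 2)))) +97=151.25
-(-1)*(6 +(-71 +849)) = 784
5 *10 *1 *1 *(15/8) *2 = 375/2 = 187.50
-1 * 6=-6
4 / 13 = 0.31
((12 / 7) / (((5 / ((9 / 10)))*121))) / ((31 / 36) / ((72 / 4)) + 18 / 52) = 454896 / 70279825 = 0.01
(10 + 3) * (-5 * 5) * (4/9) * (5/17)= -6500/153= -42.48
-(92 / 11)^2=-69.95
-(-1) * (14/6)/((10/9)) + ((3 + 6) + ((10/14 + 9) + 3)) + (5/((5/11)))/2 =1026/35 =29.31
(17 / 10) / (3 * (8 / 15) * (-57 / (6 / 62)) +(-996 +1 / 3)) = -51 / 58142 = -0.00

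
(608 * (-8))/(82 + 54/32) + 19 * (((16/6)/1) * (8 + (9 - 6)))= 2005336/4017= 499.21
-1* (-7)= 7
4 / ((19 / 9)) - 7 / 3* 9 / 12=11 / 76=0.14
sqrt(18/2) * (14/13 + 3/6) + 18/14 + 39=8193/182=45.02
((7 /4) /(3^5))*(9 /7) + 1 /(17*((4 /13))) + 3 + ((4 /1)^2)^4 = 30082493 /459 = 65539.20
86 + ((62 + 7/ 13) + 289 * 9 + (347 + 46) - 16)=40645/ 13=3126.54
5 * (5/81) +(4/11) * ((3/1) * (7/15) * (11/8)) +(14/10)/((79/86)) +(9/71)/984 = 2.53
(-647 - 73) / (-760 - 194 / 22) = 2640 / 2819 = 0.94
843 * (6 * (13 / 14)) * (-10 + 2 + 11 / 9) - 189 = -224156 / 7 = -32022.29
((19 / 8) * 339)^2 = 648226.27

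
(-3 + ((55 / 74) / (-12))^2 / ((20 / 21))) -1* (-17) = 14723723 / 1051392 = 14.00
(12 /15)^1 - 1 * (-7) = 39 /5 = 7.80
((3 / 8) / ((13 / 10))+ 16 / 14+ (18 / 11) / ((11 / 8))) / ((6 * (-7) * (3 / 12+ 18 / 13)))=-115457 / 3023790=-0.04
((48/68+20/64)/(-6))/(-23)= 277/37536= 0.01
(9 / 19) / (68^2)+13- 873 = -75556151 / 87856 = -860.00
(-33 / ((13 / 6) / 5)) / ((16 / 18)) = -85.67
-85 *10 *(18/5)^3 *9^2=-16061328/5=-3212265.60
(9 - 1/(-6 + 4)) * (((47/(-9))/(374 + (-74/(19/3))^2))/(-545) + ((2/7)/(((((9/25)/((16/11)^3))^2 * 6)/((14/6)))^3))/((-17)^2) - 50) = -259.47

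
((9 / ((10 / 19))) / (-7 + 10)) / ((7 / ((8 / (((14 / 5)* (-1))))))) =-114 / 49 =-2.33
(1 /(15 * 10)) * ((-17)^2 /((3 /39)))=3757 /150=25.05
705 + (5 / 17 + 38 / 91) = 1091736 / 1547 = 705.71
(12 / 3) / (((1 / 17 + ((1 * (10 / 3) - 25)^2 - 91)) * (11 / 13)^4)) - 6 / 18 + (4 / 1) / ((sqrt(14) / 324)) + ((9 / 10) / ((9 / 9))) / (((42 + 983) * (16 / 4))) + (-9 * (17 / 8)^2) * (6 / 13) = -103415192902418671 / 5423008186596000 + 648 * sqrt(14) / 7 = 327.30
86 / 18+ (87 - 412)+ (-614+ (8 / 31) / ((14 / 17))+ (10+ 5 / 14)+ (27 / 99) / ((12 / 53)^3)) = -1237496027 / 1374912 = -900.05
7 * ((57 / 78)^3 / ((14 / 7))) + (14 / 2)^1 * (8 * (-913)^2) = 1640890627341 / 35152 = 46679865.37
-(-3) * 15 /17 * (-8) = -360 /17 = -21.18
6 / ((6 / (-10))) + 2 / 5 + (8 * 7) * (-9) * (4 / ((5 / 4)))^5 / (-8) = 66030288 / 3125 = 21129.69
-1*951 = -951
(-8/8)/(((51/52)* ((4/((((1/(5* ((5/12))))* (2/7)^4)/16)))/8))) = -0.00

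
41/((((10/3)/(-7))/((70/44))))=-6027/44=-136.98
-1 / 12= -0.08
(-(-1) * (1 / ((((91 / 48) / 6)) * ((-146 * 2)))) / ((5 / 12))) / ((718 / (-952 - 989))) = 838512 / 11924185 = 0.07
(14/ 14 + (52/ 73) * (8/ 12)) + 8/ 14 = 3137/ 1533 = 2.05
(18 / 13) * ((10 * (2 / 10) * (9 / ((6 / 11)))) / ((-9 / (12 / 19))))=-792 / 247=-3.21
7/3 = 2.33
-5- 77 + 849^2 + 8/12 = 2162159/3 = 720719.67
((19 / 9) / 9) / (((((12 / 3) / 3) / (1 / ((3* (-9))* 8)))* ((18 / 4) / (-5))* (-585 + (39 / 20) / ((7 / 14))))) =-475 / 305007768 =-0.00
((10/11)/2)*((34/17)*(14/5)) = 28/11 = 2.55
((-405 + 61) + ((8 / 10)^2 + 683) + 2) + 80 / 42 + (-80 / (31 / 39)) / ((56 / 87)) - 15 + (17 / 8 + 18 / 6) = 23085803 / 130200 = 177.31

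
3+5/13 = 44/13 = 3.38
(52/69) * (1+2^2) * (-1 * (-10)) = 37.68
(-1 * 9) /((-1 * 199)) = 0.05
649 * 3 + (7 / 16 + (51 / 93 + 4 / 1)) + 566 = 1248921 / 496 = 2517.99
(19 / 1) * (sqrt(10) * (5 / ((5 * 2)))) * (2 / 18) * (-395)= -7505 * sqrt(10) / 18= -1318.49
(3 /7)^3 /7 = 27 /2401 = 0.01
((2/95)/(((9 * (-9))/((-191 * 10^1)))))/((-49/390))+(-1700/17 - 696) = -20108372/25137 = -799.95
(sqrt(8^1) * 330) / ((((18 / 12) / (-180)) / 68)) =-5385600 * sqrt(2) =-7616388.56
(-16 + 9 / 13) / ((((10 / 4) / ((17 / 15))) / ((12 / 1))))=-27064 / 325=-83.27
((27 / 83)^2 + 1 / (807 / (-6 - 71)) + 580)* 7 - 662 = 18891324304 / 5559423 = 3398.07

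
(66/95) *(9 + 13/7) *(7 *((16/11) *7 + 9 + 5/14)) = 1031.66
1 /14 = 0.07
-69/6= -23/2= -11.50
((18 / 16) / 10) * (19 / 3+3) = 21 / 20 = 1.05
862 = 862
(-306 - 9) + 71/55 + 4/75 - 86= -329716/825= -399.66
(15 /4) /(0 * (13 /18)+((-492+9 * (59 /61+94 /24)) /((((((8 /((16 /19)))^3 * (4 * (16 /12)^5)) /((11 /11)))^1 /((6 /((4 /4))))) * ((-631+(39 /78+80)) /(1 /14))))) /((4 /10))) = 550331919872 /8855163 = 62148.14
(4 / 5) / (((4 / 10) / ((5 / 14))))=5 / 7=0.71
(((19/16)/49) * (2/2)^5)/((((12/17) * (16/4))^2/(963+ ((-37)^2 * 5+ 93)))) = 43384391/1806336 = 24.02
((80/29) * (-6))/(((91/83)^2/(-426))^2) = -4134022205662080/1988673869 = -2078783.39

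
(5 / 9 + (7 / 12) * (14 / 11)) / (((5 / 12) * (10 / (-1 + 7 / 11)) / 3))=-1028 / 3025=-0.34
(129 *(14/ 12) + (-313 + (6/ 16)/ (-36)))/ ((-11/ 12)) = 15601/ 88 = 177.28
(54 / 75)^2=324 / 625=0.52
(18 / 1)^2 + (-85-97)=142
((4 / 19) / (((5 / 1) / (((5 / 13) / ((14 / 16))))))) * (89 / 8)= 356 / 1729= 0.21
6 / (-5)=-6 / 5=-1.20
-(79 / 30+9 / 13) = -1297 / 390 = -3.33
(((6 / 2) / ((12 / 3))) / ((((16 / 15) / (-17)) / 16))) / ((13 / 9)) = -6885 / 52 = -132.40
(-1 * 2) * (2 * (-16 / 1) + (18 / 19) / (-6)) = 64.32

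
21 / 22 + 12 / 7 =411 / 154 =2.67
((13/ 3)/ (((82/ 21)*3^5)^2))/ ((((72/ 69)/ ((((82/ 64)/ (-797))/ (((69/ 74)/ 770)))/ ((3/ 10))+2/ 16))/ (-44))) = 39768025297/ 45568115189568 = 0.00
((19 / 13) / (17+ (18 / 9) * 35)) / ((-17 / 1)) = -19 / 19227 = -0.00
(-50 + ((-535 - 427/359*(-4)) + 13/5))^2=1075095249424/3222025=333670.67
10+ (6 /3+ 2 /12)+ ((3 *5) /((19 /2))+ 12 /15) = 8291 /570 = 14.55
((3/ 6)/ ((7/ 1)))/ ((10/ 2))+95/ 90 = 337/ 315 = 1.07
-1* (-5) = 5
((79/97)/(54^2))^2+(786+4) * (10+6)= 1011266409352801/80005253904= 12640.00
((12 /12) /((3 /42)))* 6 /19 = 84 /19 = 4.42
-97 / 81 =-1.20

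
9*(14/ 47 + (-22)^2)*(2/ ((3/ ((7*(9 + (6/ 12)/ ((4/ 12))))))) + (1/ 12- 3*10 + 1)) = 87536.84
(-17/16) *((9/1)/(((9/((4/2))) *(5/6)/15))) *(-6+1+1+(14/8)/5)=11169/80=139.61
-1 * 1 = -1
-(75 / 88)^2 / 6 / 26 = -1875 / 402688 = -0.00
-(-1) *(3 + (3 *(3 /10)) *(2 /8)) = 129 /40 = 3.22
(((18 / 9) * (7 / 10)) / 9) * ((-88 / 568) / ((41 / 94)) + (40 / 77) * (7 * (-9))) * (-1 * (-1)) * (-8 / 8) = 7415338 / 1440945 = 5.15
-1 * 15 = -15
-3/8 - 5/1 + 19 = 109/8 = 13.62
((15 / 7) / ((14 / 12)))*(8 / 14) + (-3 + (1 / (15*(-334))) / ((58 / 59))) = -194418257 / 99668940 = -1.95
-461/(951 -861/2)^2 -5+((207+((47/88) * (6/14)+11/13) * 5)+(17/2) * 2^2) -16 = 225.37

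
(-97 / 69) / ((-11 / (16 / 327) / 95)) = 0.59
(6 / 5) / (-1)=-6 / 5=-1.20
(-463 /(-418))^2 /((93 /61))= 13076509 /16249332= 0.80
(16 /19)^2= 256 /361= 0.71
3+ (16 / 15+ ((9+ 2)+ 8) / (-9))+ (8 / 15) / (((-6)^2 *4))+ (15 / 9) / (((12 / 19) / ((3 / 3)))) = 2483 / 540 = 4.60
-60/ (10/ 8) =-48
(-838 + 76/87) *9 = -218490/29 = -7534.14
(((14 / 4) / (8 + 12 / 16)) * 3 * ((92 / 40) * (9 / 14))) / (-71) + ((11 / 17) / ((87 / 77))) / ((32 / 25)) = 248404031 / 588050400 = 0.42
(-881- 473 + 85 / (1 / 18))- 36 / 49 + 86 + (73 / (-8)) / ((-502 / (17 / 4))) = 205712137 / 787136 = 261.34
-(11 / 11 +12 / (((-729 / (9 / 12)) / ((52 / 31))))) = -2459 / 2511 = -0.98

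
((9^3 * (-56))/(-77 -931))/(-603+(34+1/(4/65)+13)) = -162/2159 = -0.08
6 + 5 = 11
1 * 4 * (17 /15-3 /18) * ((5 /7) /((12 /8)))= 1.84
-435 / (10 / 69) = -6003 / 2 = -3001.50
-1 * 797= -797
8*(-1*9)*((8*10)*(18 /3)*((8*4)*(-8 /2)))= 4423680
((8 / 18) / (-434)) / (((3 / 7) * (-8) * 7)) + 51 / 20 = 149407 / 58590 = 2.55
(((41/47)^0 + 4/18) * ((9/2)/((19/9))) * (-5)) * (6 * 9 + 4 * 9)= -22275/19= -1172.37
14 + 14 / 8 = 63 / 4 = 15.75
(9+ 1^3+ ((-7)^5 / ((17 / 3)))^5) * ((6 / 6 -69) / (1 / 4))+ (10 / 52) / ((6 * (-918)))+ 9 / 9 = 43923366058367444468223574643 / 703580904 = 62428308967247701862.33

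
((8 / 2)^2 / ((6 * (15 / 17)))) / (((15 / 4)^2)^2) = 34816 / 2278125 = 0.02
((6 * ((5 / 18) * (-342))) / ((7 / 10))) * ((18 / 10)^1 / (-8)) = 2565 / 14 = 183.21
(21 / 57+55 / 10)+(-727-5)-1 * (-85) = -24363 / 38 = -641.13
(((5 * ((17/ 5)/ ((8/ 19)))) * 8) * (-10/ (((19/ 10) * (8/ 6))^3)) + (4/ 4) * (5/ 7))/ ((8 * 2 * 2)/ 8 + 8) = -2000905/ 121296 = -16.50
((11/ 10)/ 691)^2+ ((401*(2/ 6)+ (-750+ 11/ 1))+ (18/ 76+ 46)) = -1521660317953/ 2721641700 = -559.10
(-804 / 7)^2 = 13192.16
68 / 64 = 17 / 16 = 1.06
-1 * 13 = -13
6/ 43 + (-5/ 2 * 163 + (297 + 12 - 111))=-18005/ 86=-209.36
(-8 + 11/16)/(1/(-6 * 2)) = 351/4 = 87.75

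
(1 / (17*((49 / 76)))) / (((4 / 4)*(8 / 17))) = 19 / 98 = 0.19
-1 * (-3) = 3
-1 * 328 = -328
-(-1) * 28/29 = 0.97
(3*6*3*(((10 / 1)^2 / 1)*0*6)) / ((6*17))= 0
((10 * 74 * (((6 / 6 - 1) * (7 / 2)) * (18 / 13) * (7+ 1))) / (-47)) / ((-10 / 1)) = 0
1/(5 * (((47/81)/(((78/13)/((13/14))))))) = 6804/3055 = 2.23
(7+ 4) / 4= 2.75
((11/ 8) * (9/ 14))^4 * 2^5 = 96059601/ 4917248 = 19.54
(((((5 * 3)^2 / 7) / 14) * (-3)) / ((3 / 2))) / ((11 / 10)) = -2250 / 539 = -4.17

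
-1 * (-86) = 86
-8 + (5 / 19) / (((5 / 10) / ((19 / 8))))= -27 / 4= -6.75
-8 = -8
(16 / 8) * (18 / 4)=9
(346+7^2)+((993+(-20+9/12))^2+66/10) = 75887253/80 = 948590.66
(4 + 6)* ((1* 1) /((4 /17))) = 42.50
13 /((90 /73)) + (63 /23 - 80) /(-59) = 11.85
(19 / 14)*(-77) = -209 / 2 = -104.50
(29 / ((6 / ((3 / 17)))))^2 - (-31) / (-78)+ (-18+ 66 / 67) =-50398733 / 3020628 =-16.68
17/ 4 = 4.25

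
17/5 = 3.40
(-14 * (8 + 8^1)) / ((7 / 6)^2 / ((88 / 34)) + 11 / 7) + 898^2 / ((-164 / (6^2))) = -168878157372 / 953455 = -177122.32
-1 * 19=-19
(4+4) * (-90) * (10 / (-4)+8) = -3960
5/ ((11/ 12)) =60/ 11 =5.45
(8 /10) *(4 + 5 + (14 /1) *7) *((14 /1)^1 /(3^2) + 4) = 4280 /9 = 475.56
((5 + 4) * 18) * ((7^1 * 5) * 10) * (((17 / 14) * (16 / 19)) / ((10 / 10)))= 1101600 / 19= 57978.95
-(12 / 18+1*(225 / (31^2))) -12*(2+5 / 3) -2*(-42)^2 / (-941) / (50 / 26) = -2913061813 / 67822575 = -42.95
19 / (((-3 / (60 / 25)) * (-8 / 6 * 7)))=57 / 35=1.63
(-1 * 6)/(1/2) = -12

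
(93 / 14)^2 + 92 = 26681 / 196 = 136.13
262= 262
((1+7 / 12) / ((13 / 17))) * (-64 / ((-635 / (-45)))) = -15504 / 1651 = -9.39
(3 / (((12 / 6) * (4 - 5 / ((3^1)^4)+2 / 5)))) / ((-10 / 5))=-0.17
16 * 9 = 144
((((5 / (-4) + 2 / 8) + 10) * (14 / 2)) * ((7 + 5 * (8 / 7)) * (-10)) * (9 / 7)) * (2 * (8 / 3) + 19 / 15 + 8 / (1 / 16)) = -9703314 / 7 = -1386187.71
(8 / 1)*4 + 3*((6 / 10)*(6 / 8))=667 / 20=33.35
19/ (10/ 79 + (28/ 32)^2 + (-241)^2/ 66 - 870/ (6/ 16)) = -3170112/ 240109729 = -0.01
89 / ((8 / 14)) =623 / 4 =155.75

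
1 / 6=0.17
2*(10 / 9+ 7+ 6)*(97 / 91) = 24638 / 819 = 30.08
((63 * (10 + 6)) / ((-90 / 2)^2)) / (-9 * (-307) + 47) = 56 / 316125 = 0.00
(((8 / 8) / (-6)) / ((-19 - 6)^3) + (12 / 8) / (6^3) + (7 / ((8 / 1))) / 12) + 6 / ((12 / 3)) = 7109423 / 4500000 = 1.58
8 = 8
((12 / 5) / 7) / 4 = 3 / 35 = 0.09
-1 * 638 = -638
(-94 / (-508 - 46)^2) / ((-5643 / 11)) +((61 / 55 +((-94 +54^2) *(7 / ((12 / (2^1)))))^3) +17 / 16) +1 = 1236149428968426099527 / 34638539760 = 35687111452.54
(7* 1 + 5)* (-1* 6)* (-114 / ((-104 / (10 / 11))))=-10260 / 143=-71.75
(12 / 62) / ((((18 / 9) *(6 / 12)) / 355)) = 2130 / 31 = 68.71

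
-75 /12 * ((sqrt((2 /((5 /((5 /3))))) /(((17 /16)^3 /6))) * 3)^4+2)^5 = -30712865371781197010693552060970063724540760902291400 /8193465725814765556554001028792218849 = -3748458393499544.69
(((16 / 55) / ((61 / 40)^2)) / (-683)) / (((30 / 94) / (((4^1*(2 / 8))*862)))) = -41486336 / 83867619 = -0.49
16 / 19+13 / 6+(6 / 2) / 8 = 1543 / 456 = 3.38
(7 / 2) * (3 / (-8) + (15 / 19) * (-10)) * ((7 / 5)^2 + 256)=-56744751 / 7600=-7466.41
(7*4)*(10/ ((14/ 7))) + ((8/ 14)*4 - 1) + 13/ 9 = 142.73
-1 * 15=-15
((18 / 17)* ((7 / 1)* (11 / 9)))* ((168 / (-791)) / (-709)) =3696 / 1361989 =0.00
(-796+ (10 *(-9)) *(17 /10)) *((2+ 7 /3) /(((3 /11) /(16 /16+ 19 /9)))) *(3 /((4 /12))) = -3799796 /9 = -422199.56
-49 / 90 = -0.54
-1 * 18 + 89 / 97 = -1657 / 97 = -17.08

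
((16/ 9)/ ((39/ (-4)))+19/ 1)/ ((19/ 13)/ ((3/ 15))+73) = 6605/ 28188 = 0.23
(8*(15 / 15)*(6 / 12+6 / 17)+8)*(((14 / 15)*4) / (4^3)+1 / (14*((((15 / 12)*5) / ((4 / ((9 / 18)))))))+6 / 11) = 10.31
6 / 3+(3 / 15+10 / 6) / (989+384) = 2.00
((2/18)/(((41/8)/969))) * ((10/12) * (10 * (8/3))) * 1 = 516800/1107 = 466.85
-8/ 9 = -0.89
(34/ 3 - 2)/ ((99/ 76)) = 2128/ 297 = 7.16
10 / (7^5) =10 / 16807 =0.00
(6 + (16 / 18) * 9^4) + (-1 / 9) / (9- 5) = 210167 / 36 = 5837.97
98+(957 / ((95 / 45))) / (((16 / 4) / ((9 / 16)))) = 161.75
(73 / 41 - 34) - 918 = -38959 / 41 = -950.22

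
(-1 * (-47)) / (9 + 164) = 47 / 173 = 0.27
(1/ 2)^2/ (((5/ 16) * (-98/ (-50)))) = 20/ 49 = 0.41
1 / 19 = 0.05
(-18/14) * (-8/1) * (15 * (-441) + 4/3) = -476184/7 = -68026.29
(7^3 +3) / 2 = 173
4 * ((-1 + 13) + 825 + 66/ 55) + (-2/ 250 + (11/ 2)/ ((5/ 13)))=841773/ 250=3367.09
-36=-36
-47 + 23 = -24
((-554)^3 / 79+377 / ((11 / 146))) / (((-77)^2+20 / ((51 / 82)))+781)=-47582943543 / 149402825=-318.49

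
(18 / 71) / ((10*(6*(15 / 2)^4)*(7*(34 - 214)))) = -2 / 1887046875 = -0.00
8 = 8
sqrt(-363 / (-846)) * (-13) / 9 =-143 * sqrt(282) / 2538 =-0.95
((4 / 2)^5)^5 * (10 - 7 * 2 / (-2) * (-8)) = -1543503872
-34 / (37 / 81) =-2754 / 37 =-74.43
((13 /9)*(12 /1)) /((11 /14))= 728 /33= 22.06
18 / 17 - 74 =-1240 / 17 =-72.94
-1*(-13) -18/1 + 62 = 57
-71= -71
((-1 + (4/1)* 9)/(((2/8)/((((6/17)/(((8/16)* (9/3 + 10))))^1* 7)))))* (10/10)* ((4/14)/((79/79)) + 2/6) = 560/17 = 32.94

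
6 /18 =1 /3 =0.33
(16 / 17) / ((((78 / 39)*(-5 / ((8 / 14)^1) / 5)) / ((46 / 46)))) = -32 / 119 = -0.27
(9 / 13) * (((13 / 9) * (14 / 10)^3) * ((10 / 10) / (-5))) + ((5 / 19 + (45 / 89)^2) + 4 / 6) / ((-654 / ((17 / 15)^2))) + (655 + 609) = 1049259283347572 / 830472294375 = 1263.45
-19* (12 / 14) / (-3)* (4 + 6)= 380 / 7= 54.29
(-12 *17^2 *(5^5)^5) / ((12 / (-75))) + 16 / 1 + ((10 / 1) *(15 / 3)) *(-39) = 6459653377532958982441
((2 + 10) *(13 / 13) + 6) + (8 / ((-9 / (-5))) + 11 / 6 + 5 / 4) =919 / 36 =25.53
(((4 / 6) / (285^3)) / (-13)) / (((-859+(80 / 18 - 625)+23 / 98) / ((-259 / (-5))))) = 50764 / 654421635489375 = 0.00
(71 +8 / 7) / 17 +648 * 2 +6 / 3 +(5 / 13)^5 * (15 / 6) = 115078184037 / 88367734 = 1302.26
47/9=5.22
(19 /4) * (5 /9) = 95 /36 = 2.64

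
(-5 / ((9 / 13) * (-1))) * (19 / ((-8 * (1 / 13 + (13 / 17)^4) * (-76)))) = 70575245 / 130986432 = 0.54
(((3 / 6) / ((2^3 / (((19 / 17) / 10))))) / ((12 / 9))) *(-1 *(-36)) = 513 / 2720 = 0.19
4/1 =4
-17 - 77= -94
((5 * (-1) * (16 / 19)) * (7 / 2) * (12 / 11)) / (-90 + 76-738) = 210 / 9823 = 0.02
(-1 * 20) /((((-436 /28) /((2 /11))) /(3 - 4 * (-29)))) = 33320 /1199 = 27.79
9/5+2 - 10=-31/5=-6.20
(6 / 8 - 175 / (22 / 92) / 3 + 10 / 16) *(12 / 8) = -64037 / 176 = -363.85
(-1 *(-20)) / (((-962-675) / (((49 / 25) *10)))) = -392 / 1637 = -0.24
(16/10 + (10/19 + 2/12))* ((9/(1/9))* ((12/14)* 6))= 635202/665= 955.19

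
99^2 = 9801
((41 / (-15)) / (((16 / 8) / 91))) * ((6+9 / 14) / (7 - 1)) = -16523 / 120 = -137.69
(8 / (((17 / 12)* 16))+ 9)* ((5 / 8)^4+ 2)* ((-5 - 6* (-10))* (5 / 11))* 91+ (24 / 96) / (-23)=73354557067 / 1601536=45802.63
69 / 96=23 / 32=0.72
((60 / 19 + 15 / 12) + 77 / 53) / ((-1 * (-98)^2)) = -23607 / 38684912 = -0.00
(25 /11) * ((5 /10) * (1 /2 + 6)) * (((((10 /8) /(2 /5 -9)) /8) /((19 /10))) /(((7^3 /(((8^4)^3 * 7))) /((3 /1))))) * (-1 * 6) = 785173708800000 /440363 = 1783014714.68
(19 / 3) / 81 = 19 / 243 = 0.08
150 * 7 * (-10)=-10500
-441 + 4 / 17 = -7493 / 17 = -440.76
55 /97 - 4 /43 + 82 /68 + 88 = 12717861 /141814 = 89.68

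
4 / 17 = 0.24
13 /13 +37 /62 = 99 /62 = 1.60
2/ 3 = 0.67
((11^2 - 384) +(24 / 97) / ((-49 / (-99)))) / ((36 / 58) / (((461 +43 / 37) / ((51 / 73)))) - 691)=2509237442450 / 6605257232539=0.38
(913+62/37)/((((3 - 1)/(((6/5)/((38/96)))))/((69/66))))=56044008/38665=1449.48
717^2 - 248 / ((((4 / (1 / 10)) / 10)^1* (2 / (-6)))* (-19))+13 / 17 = 166047832 / 323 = 514079.98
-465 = -465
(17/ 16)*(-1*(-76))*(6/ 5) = 969/ 10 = 96.90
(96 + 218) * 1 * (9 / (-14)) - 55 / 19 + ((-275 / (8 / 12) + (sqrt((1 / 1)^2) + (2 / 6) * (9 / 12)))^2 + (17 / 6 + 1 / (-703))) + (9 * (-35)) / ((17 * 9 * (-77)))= 7461553998121 / 44170896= 168924.67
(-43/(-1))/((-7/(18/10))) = -387/35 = -11.06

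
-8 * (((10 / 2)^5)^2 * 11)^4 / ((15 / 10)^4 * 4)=-4261091817170381546020507812500000 / 81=-52606071816918290691611210000000.00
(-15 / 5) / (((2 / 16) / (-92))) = 2208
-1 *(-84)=84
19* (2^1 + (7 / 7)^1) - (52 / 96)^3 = 785771 / 13824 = 56.84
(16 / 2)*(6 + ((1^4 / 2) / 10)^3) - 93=-44999 / 1000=-45.00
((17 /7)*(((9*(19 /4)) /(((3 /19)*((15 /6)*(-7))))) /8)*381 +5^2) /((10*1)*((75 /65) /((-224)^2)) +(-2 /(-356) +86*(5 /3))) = -768239595552 /62410200605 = -12.31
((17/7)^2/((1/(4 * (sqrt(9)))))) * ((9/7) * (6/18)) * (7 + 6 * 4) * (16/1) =5160384/343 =15044.85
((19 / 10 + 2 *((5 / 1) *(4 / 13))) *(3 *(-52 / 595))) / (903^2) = -1294 / 808613925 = -0.00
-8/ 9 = -0.89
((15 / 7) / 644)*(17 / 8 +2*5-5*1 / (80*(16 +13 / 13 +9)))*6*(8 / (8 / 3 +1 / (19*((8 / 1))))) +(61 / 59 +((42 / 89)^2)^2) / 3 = 215283674883733100 / 198337240676680833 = 1.09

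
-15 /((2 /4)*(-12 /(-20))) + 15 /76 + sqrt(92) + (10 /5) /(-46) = -87131 /1748 + 2*sqrt(23) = -40.25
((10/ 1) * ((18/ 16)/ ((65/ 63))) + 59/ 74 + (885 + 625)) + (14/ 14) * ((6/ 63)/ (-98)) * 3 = 1004217355/ 659932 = 1521.70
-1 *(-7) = 7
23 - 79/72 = 1577/72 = 21.90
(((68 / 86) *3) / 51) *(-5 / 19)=-10 / 817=-0.01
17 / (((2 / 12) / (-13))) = -1326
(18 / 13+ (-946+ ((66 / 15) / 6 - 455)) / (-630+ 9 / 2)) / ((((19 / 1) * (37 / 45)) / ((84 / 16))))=3093559 / 2540642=1.22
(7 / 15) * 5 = 7 / 3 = 2.33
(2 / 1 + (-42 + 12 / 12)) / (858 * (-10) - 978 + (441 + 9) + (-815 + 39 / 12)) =156 / 39679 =0.00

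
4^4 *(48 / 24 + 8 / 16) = 640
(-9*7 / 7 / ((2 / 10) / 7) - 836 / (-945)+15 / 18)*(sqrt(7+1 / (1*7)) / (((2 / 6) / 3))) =-592103*sqrt(14) / 294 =-7535.53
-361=-361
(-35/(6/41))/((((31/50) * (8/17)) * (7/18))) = -261375/124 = -2107.86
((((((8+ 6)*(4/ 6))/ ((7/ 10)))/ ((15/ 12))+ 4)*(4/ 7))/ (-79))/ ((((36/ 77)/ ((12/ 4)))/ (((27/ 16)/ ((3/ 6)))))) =-363/ 158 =-2.30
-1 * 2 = -2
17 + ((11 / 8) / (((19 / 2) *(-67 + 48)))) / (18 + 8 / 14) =3191163 / 187720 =17.00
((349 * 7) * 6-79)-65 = 14514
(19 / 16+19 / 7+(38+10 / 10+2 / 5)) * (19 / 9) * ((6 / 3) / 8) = 153577 / 6720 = 22.85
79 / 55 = 1.44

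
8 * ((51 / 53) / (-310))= -204 / 8215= -0.02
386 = 386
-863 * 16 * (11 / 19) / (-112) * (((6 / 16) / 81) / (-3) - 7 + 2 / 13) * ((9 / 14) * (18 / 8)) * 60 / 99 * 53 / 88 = -13192271075 / 51123072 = -258.05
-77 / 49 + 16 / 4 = 17 / 7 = 2.43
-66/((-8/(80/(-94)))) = -7.02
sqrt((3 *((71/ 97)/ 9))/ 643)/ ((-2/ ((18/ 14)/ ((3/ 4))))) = -2 *sqrt(13285023)/ 436597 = -0.02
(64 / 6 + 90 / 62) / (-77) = -161 / 1023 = -0.16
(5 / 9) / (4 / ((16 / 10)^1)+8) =10 / 189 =0.05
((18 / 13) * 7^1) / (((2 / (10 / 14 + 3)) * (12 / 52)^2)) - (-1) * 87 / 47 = 15973 / 47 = 339.85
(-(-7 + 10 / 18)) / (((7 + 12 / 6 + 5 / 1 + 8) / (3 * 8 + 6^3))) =2320 / 33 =70.30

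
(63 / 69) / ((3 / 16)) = 112 / 23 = 4.87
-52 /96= -13 /24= -0.54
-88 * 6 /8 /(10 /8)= -264 /5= -52.80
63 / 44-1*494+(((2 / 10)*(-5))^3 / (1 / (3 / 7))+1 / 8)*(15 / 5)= -303983 / 616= -493.48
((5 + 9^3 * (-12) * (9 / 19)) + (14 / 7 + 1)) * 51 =-4007580 / 19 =-210925.26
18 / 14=9 / 7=1.29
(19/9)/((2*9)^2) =19/2916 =0.01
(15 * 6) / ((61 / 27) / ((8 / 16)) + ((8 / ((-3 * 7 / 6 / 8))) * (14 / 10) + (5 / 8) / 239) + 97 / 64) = -185846400 / 40397311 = -4.60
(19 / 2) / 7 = 19 / 14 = 1.36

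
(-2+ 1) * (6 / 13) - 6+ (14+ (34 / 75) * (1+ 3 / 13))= 7894 / 975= 8.10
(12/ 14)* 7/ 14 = 3/ 7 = 0.43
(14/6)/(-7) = -1/3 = -0.33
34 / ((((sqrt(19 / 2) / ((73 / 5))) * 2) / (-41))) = -50881 * sqrt(38) / 95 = -3301.60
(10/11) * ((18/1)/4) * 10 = 450/11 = 40.91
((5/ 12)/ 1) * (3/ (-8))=-5/ 32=-0.16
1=1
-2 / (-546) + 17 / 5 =3.40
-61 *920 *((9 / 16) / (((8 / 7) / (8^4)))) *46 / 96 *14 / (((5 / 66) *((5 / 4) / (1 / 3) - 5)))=40073451264 / 5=8014690252.80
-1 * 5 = -5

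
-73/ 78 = -0.94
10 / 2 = 5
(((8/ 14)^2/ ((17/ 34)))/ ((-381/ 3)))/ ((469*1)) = -32/ 2918587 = -0.00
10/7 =1.43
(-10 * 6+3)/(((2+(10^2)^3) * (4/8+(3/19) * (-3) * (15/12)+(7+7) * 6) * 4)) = -361/2125670918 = -0.00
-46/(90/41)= -943/45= -20.96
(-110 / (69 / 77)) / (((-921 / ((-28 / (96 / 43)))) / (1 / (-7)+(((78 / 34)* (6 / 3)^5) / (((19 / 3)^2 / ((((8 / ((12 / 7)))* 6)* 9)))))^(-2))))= 29773286022282385 / 124683549724311552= 0.24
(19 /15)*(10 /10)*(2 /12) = 19 /90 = 0.21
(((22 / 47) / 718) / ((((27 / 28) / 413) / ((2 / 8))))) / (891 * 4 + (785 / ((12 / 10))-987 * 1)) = 63602 / 2944051659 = 0.00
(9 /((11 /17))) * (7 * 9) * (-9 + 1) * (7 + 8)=-1156680 /11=-105152.73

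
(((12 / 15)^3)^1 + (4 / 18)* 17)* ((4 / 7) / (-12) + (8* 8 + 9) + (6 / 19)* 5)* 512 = 3867367424 / 23625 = 163698.09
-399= -399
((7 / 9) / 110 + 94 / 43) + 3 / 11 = 104971 / 42570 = 2.47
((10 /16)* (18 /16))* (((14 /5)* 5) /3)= 105 /32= 3.28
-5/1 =-5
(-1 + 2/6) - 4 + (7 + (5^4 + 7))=1903/3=634.33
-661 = -661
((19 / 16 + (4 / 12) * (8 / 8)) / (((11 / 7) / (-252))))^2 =115154361 / 1936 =59480.56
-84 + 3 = -81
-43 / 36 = -1.19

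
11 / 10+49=501 / 10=50.10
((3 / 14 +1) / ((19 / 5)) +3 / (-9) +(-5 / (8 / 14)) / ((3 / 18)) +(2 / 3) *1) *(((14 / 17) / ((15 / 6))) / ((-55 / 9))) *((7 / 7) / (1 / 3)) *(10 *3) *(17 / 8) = 558549 / 1045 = 534.50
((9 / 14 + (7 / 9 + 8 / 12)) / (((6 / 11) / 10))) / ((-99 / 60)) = -13150 / 567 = -23.19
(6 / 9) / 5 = 2 / 15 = 0.13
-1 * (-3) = 3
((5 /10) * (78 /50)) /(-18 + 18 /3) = -13 /200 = -0.06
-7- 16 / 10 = -43 / 5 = -8.60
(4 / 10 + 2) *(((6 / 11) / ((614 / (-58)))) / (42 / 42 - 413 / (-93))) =-97092 / 4271905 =-0.02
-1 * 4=-4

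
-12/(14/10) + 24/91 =-108/13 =-8.31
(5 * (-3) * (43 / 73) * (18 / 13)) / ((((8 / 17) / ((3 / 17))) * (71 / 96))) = -417960 / 67379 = -6.20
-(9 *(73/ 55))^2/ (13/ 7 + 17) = -1007181/ 133100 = -7.57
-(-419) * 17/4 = 7123/4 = 1780.75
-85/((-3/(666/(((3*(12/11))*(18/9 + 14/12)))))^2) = -14080165/361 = -39003.23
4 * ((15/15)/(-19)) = -4/19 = -0.21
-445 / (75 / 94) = -8366 / 15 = -557.73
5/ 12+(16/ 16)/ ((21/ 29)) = 151/ 84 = 1.80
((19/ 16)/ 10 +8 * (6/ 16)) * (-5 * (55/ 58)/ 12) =-27445/ 22272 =-1.23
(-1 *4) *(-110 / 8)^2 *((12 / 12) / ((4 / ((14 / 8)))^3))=-1037575 / 16384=-63.33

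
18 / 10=9 / 5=1.80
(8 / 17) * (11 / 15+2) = 328 / 255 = 1.29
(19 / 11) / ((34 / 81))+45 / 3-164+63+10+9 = -23519 / 374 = -62.89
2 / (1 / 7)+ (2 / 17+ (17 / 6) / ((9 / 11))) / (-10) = 13.64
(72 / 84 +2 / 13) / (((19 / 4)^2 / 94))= 4.21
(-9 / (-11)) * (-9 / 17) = -81 / 187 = -0.43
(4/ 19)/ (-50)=-2/ 475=-0.00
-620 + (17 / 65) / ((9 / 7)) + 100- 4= -523.80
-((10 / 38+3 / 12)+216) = -16455 / 76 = -216.51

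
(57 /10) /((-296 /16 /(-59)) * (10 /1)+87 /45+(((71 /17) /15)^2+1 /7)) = 1.08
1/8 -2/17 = 1/136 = 0.01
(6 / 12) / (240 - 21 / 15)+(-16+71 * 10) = 1655889 / 2386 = 694.00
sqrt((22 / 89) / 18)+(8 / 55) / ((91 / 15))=24 / 1001+sqrt(979) / 267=0.14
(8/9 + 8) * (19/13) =1520/117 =12.99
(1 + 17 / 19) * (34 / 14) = 4.60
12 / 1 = 12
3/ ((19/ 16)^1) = 48/ 19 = 2.53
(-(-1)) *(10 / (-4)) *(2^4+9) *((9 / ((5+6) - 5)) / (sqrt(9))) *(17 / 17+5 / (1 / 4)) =-2625 / 4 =-656.25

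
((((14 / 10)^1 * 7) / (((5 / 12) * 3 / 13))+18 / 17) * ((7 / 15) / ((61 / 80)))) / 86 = 0.73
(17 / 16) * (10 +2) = 51 / 4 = 12.75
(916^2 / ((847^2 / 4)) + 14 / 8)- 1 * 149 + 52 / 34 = -6880582549 / 48783812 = -141.04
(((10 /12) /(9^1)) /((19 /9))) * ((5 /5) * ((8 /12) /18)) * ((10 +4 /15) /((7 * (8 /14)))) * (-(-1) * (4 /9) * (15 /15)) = 77 /41553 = 0.00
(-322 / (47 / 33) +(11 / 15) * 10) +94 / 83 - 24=-2827670 / 11703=-241.62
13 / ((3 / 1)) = 13 / 3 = 4.33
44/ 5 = 8.80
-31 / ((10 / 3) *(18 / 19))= -589 / 60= -9.82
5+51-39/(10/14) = 1.40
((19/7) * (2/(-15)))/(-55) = 38/5775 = 0.01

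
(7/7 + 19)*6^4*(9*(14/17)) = 3265920/17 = 192112.94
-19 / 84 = -0.23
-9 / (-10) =9 / 10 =0.90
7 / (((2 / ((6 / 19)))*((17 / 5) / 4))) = 420 / 323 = 1.30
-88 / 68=-22 / 17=-1.29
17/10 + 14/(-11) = 47/110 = 0.43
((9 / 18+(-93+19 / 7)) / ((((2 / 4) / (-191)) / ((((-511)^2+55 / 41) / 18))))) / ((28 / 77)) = 392696220796 / 287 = 1368279514.97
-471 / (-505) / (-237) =-157 / 39895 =-0.00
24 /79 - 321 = -25335 /79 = -320.70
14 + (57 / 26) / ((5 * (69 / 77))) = 43323 / 2990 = 14.49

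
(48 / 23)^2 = 2304 / 529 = 4.36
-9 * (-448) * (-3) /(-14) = 864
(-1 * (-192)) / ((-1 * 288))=-2 / 3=-0.67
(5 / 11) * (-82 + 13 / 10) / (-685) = 807 / 15070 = 0.05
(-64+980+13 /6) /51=5509 /306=18.00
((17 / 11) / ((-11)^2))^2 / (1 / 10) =2890 / 1771561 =0.00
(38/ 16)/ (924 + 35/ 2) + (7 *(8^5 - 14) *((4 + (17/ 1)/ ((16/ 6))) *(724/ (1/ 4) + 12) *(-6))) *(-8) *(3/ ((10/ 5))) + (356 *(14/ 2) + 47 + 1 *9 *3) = 3751351007882427/ 7532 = 498055099294.00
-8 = -8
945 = 945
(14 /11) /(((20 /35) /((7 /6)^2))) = 2401 /792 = 3.03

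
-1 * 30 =-30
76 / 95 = 4 / 5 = 0.80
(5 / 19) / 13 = 5 / 247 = 0.02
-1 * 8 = -8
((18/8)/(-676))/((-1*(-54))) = -1/16224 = -0.00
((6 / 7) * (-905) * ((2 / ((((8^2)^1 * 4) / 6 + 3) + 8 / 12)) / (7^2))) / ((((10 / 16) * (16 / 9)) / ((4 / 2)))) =-58644 / 47677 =-1.23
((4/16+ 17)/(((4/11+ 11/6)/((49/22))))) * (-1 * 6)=-30429/290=-104.93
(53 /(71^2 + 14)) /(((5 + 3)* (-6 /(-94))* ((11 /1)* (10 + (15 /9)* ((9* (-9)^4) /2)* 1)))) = 2491 /65681738100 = 0.00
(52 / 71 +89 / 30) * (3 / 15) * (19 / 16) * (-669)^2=22333443087 / 56800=393194.42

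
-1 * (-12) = 12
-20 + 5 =-15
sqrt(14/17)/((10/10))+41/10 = sqrt(238)/17+41/10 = 5.01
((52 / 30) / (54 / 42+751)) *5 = 91 / 7899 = 0.01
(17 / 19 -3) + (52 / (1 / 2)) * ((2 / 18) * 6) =3832 / 57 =67.23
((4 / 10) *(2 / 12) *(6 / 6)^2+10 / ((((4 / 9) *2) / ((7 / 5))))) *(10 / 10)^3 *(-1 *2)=-949 / 30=-31.63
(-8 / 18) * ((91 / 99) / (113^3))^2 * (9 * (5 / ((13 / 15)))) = -63700 / 6801736375773603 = -0.00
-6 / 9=-2 / 3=-0.67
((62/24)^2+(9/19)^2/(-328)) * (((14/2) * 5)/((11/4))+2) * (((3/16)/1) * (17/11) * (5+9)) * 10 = 228481297695/57309472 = 3986.80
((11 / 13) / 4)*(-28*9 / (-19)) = 693 / 247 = 2.81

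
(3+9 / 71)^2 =49284 / 5041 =9.78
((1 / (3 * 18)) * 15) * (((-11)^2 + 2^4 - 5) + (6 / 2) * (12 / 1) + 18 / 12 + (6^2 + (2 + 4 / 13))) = 9005 / 156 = 57.72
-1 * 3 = -3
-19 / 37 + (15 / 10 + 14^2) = 14577 / 74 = 196.99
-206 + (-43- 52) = -301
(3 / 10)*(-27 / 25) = -81 / 250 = -0.32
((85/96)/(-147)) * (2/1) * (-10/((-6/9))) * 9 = -1275/784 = -1.63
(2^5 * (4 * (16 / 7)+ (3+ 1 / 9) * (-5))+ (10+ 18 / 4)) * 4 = -48058 / 63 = -762.83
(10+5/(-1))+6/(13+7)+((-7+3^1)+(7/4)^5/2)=97347/10240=9.51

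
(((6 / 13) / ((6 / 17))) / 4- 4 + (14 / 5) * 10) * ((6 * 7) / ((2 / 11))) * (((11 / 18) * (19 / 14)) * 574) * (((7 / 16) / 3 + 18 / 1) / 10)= 11184490163 / 2304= 4854379.41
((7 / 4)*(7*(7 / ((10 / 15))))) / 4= 1029 / 32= 32.16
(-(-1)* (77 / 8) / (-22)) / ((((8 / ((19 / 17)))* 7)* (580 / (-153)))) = 171 / 74240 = 0.00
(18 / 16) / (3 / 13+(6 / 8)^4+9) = 1248 / 10591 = 0.12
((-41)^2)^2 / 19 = 2825761 / 19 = 148724.26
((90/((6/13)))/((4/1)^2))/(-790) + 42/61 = 103797/154208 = 0.67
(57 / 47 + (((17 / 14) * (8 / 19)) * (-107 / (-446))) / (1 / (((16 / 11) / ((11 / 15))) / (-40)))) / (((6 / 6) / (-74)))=-15061383318 / 168670733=-89.29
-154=-154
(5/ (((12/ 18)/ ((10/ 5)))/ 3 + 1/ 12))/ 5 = 36/ 7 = 5.14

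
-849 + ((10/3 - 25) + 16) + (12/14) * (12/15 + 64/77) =-6898676/8085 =-853.27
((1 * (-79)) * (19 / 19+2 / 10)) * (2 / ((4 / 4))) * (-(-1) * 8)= -7584 / 5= -1516.80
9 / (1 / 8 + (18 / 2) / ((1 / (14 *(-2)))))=-72 / 2015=-0.04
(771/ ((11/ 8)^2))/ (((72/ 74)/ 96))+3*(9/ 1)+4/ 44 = 4871886/ 121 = 40263.52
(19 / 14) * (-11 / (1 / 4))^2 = 18392 / 7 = 2627.43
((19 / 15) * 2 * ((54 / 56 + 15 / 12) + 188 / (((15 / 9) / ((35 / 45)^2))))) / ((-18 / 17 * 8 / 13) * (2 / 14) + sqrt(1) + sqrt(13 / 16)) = 98.70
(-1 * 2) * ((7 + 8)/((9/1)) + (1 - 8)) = 32/3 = 10.67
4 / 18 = 2 / 9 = 0.22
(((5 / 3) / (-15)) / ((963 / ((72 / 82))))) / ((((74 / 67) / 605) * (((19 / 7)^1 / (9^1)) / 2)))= -1134980 / 3084061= -0.37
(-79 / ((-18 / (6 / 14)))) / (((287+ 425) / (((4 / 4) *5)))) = 395 / 29904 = 0.01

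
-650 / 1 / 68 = -325 / 34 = -9.56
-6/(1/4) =-24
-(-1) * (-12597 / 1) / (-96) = 4199 / 32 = 131.22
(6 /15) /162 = 1 /405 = 0.00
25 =25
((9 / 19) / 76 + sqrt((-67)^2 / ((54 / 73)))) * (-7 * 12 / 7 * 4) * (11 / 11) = -536 * sqrt(438) / 3 - 108 / 361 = -3739.52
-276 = -276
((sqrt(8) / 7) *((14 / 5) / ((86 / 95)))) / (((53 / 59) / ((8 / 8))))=2242 *sqrt(2) / 2279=1.39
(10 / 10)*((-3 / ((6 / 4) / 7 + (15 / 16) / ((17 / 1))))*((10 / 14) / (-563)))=1360 / 96273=0.01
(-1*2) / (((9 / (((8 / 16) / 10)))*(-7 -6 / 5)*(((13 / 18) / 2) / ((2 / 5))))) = 4 / 2665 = 0.00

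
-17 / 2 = -8.50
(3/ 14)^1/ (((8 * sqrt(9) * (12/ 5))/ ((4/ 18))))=5/ 6048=0.00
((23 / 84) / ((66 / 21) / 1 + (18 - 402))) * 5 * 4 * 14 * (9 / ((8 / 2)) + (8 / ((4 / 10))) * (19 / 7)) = -11.38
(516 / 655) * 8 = 4128 / 655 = 6.30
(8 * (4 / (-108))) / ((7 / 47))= -376 / 189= -1.99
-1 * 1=-1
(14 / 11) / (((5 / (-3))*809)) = -42 / 44495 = -0.00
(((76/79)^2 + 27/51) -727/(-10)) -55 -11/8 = 75455781/4243880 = 17.78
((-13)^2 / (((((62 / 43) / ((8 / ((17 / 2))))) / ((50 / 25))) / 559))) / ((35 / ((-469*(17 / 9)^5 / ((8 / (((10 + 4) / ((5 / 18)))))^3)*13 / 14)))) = -14480277629026027 / 1569375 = -9226779851.23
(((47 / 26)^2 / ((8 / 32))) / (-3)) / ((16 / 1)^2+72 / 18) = -2209 / 131820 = -0.02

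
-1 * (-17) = 17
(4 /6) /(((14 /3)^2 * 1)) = 3 /98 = 0.03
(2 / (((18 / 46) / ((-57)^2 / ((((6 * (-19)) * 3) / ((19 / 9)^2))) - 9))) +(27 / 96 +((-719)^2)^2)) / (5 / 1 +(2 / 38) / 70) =4145860769132026105 / 77577264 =53441698706.11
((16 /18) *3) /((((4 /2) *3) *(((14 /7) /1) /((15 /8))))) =5 /12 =0.42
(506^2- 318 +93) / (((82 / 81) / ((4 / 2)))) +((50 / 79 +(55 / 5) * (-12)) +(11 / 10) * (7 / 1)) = 16365340313 / 32390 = 505259.04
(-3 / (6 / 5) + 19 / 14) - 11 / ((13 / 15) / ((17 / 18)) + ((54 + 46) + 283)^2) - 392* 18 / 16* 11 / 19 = -38663006222 / 150757229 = -256.46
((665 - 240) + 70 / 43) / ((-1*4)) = -18345 / 172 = -106.66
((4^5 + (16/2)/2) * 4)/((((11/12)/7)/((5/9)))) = 575680/33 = 17444.85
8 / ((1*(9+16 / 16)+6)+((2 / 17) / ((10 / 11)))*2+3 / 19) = 12920 / 26513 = 0.49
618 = 618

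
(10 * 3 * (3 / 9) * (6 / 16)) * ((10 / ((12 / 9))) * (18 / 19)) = 2025 / 76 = 26.64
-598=-598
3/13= 0.23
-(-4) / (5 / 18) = 72 / 5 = 14.40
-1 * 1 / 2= -0.50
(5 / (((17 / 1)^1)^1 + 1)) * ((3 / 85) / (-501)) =-1 / 51102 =-0.00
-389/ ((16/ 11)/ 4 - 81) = 4.82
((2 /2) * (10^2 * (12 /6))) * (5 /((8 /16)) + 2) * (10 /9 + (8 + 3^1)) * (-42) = -1220800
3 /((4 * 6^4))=1 /1728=0.00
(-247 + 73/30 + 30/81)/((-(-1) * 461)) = -0.53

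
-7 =-7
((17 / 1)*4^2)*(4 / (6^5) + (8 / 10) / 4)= 66266 / 1215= 54.54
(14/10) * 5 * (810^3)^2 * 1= 1977006755367000000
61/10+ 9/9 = 71/10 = 7.10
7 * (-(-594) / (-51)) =-1386 / 17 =-81.53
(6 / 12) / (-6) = -1 / 12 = -0.08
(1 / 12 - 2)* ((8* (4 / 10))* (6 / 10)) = -92 / 25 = -3.68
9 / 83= 0.11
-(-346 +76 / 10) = 1692 / 5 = 338.40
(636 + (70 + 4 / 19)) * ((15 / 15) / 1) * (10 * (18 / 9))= 268360 / 19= 14124.21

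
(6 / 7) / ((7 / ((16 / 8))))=12 / 49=0.24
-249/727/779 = -249/566333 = -0.00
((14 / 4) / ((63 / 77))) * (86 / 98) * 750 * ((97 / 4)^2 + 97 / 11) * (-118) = -11104766125 / 56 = -198299395.09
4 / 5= 0.80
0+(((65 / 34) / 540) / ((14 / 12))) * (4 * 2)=26 / 1071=0.02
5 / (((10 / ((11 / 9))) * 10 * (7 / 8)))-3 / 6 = -271 / 630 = -0.43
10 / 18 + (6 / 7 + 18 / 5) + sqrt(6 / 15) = sqrt(10) / 5 + 1579 / 315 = 5.65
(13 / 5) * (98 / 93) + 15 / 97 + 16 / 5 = 274889 / 45105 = 6.09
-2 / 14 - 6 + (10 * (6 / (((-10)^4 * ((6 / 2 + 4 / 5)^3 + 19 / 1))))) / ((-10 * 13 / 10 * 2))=-13764823 / 2240784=-6.14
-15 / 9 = -5 / 3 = -1.67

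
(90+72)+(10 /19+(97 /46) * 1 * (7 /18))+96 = 4080037 /15732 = 259.35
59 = 59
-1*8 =-8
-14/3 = -4.67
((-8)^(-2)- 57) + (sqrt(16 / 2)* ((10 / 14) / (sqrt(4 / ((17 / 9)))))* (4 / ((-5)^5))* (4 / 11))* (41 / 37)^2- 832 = -56895 / 64- 26896* sqrt(34) / 197649375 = -888.99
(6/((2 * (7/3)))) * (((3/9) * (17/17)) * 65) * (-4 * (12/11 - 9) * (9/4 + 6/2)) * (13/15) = 44109/11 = 4009.91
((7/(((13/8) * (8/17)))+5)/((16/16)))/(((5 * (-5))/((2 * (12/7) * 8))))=-35328/2275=-15.53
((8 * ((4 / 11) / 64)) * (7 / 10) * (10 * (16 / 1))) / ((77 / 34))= 272 / 121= 2.25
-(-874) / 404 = 437 / 202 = 2.16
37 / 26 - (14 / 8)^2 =-341 / 208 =-1.64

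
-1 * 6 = -6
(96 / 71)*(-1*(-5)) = 480 / 71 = 6.76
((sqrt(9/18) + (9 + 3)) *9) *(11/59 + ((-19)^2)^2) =34600275 *sqrt(2)/59 + 830406600/59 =14904047.09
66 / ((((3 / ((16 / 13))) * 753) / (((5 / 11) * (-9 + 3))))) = -320 / 3263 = -0.10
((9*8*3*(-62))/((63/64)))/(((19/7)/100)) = -9523200/19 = -501221.05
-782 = -782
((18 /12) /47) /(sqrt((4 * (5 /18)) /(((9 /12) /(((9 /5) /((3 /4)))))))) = 0.02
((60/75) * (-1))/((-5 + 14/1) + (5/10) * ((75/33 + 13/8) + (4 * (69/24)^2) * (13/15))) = -4224/133457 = -0.03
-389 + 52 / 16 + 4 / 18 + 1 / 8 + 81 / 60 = -138259 / 360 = -384.05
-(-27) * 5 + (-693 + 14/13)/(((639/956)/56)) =-480434875/8307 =-57834.94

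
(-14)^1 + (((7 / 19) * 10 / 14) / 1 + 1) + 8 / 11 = -2510 / 209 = -12.01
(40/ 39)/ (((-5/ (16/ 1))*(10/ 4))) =-256/ 195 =-1.31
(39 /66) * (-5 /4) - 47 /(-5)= 8.66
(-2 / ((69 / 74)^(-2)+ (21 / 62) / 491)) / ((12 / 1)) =-24155727 / 166800373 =-0.14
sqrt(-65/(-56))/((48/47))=1.05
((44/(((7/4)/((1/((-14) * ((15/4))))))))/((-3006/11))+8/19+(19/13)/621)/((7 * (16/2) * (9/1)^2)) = 889407697/9489053606760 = 0.00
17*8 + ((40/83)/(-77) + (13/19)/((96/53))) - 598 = -5381288569/11657184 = -461.63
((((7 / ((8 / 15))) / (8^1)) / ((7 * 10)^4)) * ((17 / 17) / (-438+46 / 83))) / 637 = -249 / 1015420317184000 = -0.00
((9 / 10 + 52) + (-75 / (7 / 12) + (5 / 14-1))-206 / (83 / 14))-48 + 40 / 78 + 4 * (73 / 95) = -66935153 / 430521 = -155.47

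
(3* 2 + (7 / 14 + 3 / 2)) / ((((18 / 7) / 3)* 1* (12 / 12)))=28 / 3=9.33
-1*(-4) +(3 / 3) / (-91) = 363 / 91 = 3.99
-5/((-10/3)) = 3/2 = 1.50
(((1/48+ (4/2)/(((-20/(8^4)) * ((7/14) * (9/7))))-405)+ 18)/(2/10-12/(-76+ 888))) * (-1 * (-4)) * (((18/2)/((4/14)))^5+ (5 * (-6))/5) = -49518449018613127/72192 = -685927097443.11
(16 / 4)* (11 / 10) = 22 / 5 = 4.40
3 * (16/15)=3.20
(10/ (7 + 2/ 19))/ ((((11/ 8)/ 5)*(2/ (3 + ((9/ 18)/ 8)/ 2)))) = 9215/ 1188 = 7.76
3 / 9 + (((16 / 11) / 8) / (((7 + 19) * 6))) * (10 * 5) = 56 / 143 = 0.39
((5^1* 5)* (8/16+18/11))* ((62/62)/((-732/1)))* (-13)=0.95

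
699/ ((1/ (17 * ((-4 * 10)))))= -475320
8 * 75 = 600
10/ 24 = 5/ 12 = 0.42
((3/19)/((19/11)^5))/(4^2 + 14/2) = 483153/1082055263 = 0.00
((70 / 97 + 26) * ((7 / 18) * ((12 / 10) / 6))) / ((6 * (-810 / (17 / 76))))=-119 / 1244025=-0.00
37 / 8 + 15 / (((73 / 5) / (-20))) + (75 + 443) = 293213 / 584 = 502.08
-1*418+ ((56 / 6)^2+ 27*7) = -1277 / 9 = -141.89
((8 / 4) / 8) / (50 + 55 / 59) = 59 / 12020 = 0.00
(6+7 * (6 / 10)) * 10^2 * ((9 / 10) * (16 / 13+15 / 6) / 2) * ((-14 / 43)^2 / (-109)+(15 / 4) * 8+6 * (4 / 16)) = 565294773393 / 10480132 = 53939.66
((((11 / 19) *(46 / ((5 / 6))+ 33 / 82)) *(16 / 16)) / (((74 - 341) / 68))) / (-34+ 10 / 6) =8526078 / 33625535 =0.25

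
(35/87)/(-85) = -0.00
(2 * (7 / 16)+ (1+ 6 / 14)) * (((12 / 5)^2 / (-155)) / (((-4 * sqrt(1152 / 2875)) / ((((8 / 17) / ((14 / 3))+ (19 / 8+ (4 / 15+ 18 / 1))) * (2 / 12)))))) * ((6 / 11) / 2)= 38210187 * sqrt(230) / 18179392000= 0.03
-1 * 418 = -418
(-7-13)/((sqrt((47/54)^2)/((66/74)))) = -35640/1739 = -20.49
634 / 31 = 20.45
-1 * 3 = -3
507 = 507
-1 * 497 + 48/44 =-5455/11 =-495.91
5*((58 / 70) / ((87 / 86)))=86 / 21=4.10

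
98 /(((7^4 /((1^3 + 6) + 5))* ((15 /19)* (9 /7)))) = 152 /315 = 0.48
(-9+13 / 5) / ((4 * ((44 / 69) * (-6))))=23 / 55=0.42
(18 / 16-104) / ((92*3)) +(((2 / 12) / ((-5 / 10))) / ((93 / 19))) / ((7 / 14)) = -0.51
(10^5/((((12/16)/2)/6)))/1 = 1600000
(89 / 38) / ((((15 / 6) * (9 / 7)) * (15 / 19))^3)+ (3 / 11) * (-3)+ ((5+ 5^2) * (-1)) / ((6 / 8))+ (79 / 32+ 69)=3333639742151 / 108256500000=30.79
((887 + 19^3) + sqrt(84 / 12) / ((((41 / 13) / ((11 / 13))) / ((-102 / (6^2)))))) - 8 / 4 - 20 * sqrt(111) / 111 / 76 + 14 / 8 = -187 * sqrt(7) / 246 - 5 * sqrt(111) / 2109 + 30983 / 4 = 7743.71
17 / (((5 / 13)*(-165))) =-221 / 825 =-0.27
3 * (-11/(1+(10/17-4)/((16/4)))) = -1122/5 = -224.40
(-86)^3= -636056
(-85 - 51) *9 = -1224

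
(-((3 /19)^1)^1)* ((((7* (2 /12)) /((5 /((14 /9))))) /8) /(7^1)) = -7 /6840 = -0.00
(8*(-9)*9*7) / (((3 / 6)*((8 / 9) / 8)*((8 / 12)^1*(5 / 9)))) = -1102248 / 5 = -220449.60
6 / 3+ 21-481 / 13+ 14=0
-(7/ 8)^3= -343/ 512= -0.67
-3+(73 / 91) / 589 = -160724 / 53599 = -3.00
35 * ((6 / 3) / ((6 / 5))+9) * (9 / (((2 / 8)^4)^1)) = 860160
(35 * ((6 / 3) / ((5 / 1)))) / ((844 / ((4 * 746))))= 10444 / 211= 49.50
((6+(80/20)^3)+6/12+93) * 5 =1635/2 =817.50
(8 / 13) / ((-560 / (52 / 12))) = -0.00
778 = 778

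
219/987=73/329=0.22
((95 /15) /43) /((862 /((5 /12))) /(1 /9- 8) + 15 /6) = -13490 /23789793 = -0.00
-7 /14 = -1 /2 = -0.50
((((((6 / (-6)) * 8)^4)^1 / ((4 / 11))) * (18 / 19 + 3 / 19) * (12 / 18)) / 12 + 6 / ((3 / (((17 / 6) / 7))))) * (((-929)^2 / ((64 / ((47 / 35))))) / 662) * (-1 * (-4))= 3735723887919 / 49305760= 75766.48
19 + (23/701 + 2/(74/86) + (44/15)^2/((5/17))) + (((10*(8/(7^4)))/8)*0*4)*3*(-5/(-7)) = 1476821044/29179125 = 50.61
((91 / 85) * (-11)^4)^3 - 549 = 2365028609936866066 / 614125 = 3851054117544.26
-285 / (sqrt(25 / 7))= -57 * sqrt(7)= -150.81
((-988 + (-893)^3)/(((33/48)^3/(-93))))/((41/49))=13292110890455040/54571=243574625542.05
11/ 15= 0.73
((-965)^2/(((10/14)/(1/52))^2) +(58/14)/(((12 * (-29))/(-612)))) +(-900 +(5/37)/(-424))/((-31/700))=24169301201001/1150652048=21004.87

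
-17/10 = -1.70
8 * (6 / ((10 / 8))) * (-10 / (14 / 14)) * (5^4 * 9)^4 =-384433593750000000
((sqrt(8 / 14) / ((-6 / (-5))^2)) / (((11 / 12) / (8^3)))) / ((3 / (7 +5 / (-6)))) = 473600 * sqrt(7) / 2079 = 602.71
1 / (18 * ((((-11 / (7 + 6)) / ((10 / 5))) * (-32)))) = 0.00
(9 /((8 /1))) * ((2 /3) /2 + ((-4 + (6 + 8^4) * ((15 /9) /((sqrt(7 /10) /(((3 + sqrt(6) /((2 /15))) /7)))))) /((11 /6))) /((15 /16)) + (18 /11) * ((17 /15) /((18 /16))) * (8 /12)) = -443 /440 + 21096 * sqrt(70) /77 + 105480 * sqrt(105) /77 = 16328.22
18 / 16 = 9 / 8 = 1.12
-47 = -47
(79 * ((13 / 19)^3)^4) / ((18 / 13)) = 23927133420787987 / 39839668543190898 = 0.60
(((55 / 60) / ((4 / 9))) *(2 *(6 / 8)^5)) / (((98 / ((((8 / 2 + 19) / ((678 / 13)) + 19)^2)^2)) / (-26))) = -792822390897960423 / 21370943700992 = -37098.15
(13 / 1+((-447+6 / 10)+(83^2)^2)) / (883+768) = 237289438 / 8255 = 28744.93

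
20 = 20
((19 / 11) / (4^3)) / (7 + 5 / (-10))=19 / 4576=0.00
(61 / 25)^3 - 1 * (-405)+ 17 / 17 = 6570731 / 15625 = 420.53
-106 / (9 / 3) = -106 / 3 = -35.33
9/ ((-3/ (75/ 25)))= -9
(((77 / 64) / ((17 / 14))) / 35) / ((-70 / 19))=-209 / 27200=-0.01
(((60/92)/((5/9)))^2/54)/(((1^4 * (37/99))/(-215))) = -574695/39146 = -14.68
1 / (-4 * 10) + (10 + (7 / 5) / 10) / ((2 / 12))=12163 / 200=60.82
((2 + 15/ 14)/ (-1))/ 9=-43/ 126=-0.34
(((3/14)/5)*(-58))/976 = -87/34160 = -0.00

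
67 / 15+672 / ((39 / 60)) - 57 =191356 / 195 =981.31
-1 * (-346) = 346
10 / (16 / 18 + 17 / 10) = 900 / 233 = 3.86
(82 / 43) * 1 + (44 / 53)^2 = 313586 / 120787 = 2.60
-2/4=-1/2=-0.50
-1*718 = -718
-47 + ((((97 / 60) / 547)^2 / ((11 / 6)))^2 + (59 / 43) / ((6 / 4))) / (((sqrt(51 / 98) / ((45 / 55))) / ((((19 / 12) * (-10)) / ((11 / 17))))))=-47 - 20400911411492454238039 * sqrt(102) / 8116167356036266032000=-72.39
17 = 17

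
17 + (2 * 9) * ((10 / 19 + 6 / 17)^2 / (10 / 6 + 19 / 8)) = 206881913 / 10119913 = 20.44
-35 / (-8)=35 / 8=4.38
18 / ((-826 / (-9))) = 81 / 413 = 0.20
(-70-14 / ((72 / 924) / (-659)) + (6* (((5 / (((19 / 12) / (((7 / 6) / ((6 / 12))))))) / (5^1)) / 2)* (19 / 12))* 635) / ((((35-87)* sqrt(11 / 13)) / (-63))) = 161705.08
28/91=4/13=0.31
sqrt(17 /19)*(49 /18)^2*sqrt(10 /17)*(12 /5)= 2401*sqrt(190) /2565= 12.90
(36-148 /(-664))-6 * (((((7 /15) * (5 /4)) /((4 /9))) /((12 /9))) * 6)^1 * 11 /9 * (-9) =565775 /1328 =426.04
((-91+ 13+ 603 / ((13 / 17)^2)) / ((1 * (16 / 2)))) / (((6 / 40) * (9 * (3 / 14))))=1879325 / 4563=411.86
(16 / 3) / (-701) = -16 / 2103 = -0.01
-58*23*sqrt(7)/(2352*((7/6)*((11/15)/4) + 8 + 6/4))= -10005*sqrt(7)/171353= -0.15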